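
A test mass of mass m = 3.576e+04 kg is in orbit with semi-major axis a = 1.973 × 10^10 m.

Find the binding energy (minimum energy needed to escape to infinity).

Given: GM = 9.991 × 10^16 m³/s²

Total orbital energy is E = −GMm/(2a); binding energy is E_bind = −E = GMm/(2a).
E_bind = 9.991e+16 · 3.576e+04 / (2 · 1.973e+10) J ≈ 9.054e+10 J = 90.54 GJ.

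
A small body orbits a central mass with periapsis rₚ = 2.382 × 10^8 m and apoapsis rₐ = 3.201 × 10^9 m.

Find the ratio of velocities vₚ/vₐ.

Conservation of angular momentum gives rₚvₚ = rₐvₐ, so vₚ/vₐ = rₐ/rₚ.
vₚ/vₐ = 3.201e+09 / 2.382e+08 ≈ 13.44.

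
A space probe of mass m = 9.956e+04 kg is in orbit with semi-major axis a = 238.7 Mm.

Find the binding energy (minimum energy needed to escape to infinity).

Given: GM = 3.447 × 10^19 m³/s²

Convert to SI: a = 238.7 Mm = 2.387e+08 m.
Total orbital energy is E = −GMm/(2a); binding energy is E_bind = −E = GMm/(2a).
E_bind = 3.447e+19 · 9.956e+04 / (2 · 2.387e+08) J ≈ 7.189e+15 J = 7.189 PJ.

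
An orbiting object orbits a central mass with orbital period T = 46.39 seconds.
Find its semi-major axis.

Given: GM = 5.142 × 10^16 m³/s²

Invert Kepler's third law: a = (GM · T² / (4π²))^(1/3).
Substituting T = 46.39 s and GM = 5.142e+16 m³/s²:
a = (5.142e+16 · (46.39)² / (4π²))^(1/3) m
a ≈ 1.41e+06 m = 1.41 × 10^6 m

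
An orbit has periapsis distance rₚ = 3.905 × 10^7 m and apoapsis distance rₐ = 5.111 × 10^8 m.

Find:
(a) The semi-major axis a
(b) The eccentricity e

(a) a = (rₚ + rₐ) / 2 = (3.905e+07 + 5.111e+08) / 2 ≈ 2.751e+08 m = 2.751 × 10^8 m.
(b) e = (rₐ − rₚ) / (rₐ + rₚ) = (5.111e+08 − 3.905e+07) / (5.111e+08 + 3.905e+07) ≈ 0.858.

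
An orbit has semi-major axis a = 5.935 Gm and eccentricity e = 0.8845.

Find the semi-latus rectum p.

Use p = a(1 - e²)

Convert to SI: a = 5.935 Gm = 5.935e+09 m.
p = a (1 − e²).
p = 5.935e+09 · (1 − (0.8845)²) = 5.935e+09 · 0.21766 ≈ 1.292e+09 m = 1.292 Gm.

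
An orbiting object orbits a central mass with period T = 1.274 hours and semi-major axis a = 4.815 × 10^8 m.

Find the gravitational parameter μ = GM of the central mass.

Convert to SI: T = 1.274 hours = 4586.4 s.
GM = 4π² · a³ / T².
GM = 4π² · (4.815e+08)³ / (4586.4)² m³/s² ≈ 2.095e+20 m³/s² = 2.095 × 10^20 m³/s².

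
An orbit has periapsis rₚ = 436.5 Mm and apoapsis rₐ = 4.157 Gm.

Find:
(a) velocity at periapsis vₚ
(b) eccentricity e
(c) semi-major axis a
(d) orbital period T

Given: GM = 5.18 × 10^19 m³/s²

Convert to SI: rₚ = 436.5 Mm = 4.365e+08 m; rₐ = 4.157 Gm = 4.157e+09 m.
(a) With a = (rₚ + rₐ)/2 = 2.29675e+09 m, vₚ = √(GM (2/rₚ − 1/a)) = √(5.18e+19 · (2/4.365e+08 − 1/2.29675e+09)) m/s ≈ 4.635e+05 m/s
(b) e = (rₐ − rₚ)/(rₐ + rₚ) = (4.157e+09 − 4.365e+08)/(4.157e+09 + 4.365e+08) ≈ 0.8099
(c) a = (rₚ + rₐ)/2 = (4.365e+08 + 4.157e+09)/2 ≈ 2.297e+09 m
(d) With a = (rₚ + rₐ)/2 = 2.29675e+09 m, T = 2π √(a³/GM) = 2π √((2.29675e+09)³/5.18e+19) s ≈ 9.609e+04 s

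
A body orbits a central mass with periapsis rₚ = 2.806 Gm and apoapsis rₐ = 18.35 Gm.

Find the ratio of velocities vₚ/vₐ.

Convert to SI: rₚ = 2.806 Gm = 2.806e+09 m; rₐ = 18.35 Gm = 1.835e+10 m.
Conservation of angular momentum gives rₚvₚ = rₐvₐ, so vₚ/vₐ = rₐ/rₚ.
vₚ/vₐ = 1.835e+10 / 2.806e+09 ≈ 6.54.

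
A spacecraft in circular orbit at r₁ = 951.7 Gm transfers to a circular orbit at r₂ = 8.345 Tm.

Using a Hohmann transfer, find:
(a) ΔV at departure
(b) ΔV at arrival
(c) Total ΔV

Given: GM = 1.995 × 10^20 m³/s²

Convert to SI: r₁ = 951.7 Gm = 9.517e+11 m; r₂ = 8.345 Tm = 8.345e+12 m.
Transfer semi-major axis: a_t = (r₁ + r₂)/2 = (9.517e+11 + 8.345e+12)/2 = 4.64835e+12 m.
Circular speeds: v₁ = √(GM/r₁) = 14478.4 m/s, v₂ = √(GM/r₂) = 4889.43 m/s.
Transfer speeds (vis-viva v² = GM(2/r − 1/a_t)): v₁ᵗ = 19399.3 m/s, v₂ᵗ = 2212.38 m/s.
(a) ΔV₁ = |v₁ᵗ − v₁| ≈ 4921 m/s = 4.921 km/s.
(b) ΔV₂ = |v₂ − v₂ᵗ| ≈ 2677 m/s = 2.677 km/s.
(c) ΔV_total = ΔV₁ + ΔV₂ ≈ 7598 m/s = 7.598 km/s.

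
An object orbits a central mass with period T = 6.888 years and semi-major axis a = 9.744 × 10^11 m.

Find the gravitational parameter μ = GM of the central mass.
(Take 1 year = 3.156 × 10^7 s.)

Convert to SI: T = 6.888 years = 2.17385e+08 s.
GM = 4π² · a³ / T².
GM = 4π² · (9.744e+11)³ / (2.17385e+08)² m³/s² ≈ 7.729e+20 m³/s² = 7.729 × 10^20 m³/s².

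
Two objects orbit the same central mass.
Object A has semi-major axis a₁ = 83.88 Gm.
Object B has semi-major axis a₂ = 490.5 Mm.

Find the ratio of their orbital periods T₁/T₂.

Convert to SI: a₁ = 83.88 Gm = 8.388e+10 m; a₂ = 490.5 Mm = 4.905e+08 m.
From Kepler's third law, (T₁/T₂)² = (a₁/a₂)³, so T₁/T₂ = (a₁/a₂)^(3/2).
a₁/a₂ = 8.388e+10 / 4.905e+08 = 171.009.
T₁/T₂ = (171.009)^(3/2) ≈ 2236.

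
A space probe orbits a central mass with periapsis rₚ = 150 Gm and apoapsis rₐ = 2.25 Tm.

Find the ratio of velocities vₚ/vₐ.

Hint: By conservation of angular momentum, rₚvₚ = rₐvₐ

Convert to SI: rₚ = 150 Gm = 1.5e+11 m; rₐ = 2.25 Tm = 2.25e+12 m.
Conservation of angular momentum gives rₚvₚ = rₐvₐ, so vₚ/vₐ = rₐ/rₚ.
vₚ/vₐ = 2.25e+12 / 1.5e+11 ≈ 15.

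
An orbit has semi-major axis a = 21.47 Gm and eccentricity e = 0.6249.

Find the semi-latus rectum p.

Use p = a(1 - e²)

Convert to SI: a = 21.47 Gm = 2.147e+10 m.
p = a (1 − e²).
p = 2.147e+10 · (1 − (0.6249)²) = 2.147e+10 · 0.6095 ≈ 1.309e+10 m = 13.09 Gm.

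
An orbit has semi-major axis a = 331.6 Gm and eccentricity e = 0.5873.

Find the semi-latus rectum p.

Convert to SI: a = 331.6 Gm = 3.316e+11 m.
p = a (1 − e²).
p = 3.316e+11 · (1 − (0.5873)²) = 3.316e+11 · 0.655079 ≈ 2.172e+11 m = 217.2 Gm.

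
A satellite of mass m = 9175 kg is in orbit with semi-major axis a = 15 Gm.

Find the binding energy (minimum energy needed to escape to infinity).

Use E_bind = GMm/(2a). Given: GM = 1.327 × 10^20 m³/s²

Convert to SI: a = 15 Gm = 1.5e+10 m.
Total orbital energy is E = −GMm/(2a); binding energy is E_bind = −E = GMm/(2a).
E_bind = 1.327e+20 · 9175 / (2 · 1.5e+10) J ≈ 4.058e+13 J = 40.58 TJ.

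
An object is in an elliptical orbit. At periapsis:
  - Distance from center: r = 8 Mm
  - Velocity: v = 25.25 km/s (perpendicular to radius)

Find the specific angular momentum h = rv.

Convert to SI: r = 8 Mm = 8e+06 m; v = 25.25 km/s = 25250 m/s.
With v perpendicular to r, h = r · v.
h = 8e+06 · 25250 m²/s ≈ 2.02e+11 m²/s.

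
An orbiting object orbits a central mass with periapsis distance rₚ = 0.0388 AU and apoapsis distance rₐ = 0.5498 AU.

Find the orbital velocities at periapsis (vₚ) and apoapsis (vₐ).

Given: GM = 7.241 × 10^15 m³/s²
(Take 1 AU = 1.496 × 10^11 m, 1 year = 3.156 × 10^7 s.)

Convert to SI: rₚ = 0.0388 AU = 5.80448e+09 m; rₐ = 0.5498 AU = 8.22501e+10 m.
Use the vis-viva equation v² = GM(2/r − 1/a) with a = (rₚ + rₐ)/2 = (5.80448e+09 + 8.22501e+10)/2 = 4.40273e+10 m.
vₚ = √(GM · (2/rₚ − 1/a)) = √(7.241e+15 · (2/5.80448e+09 − 1/4.40273e+10)) m/s ≈ 1527 m/s = 0.3221 AU/year.
vₐ = √(GM · (2/rₐ − 1/a)) = √(7.241e+15 · (2/8.22501e+10 − 1/4.40273e+10)) m/s ≈ 107.7 m/s = 0.02273 AU/year.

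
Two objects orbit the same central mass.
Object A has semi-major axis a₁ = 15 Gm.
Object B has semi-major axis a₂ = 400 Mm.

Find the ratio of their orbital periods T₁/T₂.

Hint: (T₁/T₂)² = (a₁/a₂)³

Convert to SI: a₁ = 15 Gm = 1.5e+10 m; a₂ = 400 Mm = 4e+08 m.
From Kepler's third law, (T₁/T₂)² = (a₁/a₂)³, so T₁/T₂ = (a₁/a₂)^(3/2).
a₁/a₂ = 1.5e+10 / 4e+08 = 37.5.
T₁/T₂ = (37.5)^(3/2) ≈ 229.6.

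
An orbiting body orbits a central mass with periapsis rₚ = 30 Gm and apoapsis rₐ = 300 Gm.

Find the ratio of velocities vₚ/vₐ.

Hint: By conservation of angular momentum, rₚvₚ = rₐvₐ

Convert to SI: rₚ = 30 Gm = 3e+10 m; rₐ = 300 Gm = 3e+11 m.
Conservation of angular momentum gives rₚvₚ = rₐvₐ, so vₚ/vₐ = rₐ/rₚ.
vₚ/vₐ = 3e+11 / 3e+10 ≈ 10.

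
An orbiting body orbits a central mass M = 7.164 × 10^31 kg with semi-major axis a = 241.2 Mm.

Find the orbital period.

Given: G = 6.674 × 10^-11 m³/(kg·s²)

Convert to SI: a = 241.2 Mm = 2.412e+08 m.
GM = G · M = 6.674e-11 · 7.164e+31 = 4.78125e+21 m³/s².
Kepler's third law: T = 2π √(a³ / GM).
Substituting a = 2.412e+08 m and GM = 4.78125e+21 m³/s²:
T = 2π √((2.412e+08)³ / 4.78125e+21) s
T ≈ 340.4 s = 5.673 minutes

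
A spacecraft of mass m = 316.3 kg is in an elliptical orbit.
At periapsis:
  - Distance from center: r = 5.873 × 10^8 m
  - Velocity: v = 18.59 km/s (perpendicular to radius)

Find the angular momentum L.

Convert to SI: v = 18.59 km/s = 18590 m/s.
Since v is perpendicular to r, L = m · v · r.
L = 316.3 · 18590 · 5.873e+08 kg·m²/s ≈ 3.453e+15 kg·m²/s.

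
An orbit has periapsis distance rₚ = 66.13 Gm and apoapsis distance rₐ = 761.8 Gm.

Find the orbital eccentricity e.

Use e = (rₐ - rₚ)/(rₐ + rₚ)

Convert to SI: rₚ = 66.13 Gm = 6.613e+10 m; rₐ = 761.8 Gm = 7.618e+11 m.
e = (rₐ − rₚ) / (rₐ + rₚ).
e = (7.618e+11 − 6.613e+10) / (7.618e+11 + 6.613e+10) = 6.9567e+11 / 8.2793e+11 ≈ 0.8403.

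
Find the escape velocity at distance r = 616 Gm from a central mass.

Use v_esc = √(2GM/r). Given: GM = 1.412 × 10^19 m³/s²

Convert to SI: r = 616 Gm = 6.16e+11 m.
Escape velocity comes from setting total energy to zero: ½v² − GM/r = 0 ⇒ v_esc = √(2GM / r).
v_esc = √(2 · 1.412e+19 / 6.16e+11) m/s ≈ 6771 m/s = 6.771 km/s.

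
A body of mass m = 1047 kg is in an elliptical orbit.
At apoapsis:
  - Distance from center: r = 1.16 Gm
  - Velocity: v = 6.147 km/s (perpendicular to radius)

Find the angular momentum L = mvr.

Convert to SI: r = 1.16 Gm = 1.16e+09 m; v = 6.147 km/s = 6147 m/s.
Since v is perpendicular to r, L = m · v · r.
L = 1047 · 6147 · 1.16e+09 kg·m²/s ≈ 7.466e+15 kg·m²/s.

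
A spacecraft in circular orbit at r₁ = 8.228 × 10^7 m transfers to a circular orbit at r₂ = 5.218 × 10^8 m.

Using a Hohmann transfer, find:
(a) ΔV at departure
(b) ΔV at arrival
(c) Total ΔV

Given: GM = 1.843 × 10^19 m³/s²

Transfer semi-major axis: a_t = (r₁ + r₂)/2 = (8.228e+07 + 5.218e+08)/2 = 3.0204e+08 m.
Circular speeds: v₁ = √(GM/r₁) = 473277 m/s, v₂ = √(GM/r₂) = 187936 m/s.
Transfer speeds (vis-viva v² = GM(2/r − 1/a_t)): v₁ᵗ = 622064 m/s, v₂ᵗ = 98090.2 m/s.
(a) ΔV₁ = |v₁ᵗ − v₁| ≈ 1.488e+05 m/s = 148.8 km/s.
(b) ΔV₂ = |v₂ − v₂ᵗ| ≈ 8.985e+04 m/s = 89.85 km/s.
(c) ΔV_total = ΔV₁ + ΔV₂ ≈ 2.386e+05 m/s = 238.6 km/s.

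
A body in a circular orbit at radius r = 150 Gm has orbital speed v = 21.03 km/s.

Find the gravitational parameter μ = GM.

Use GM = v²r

Convert to SI: r = 150 Gm = 1.5e+11 m; v = 21.03 km/s = 21030 m/s.
For a circular orbit v² = GM/r, so GM = v² · r.
GM = (21030)² · 1.5e+11 m³/s² ≈ 6.634e+19 m³/s² = 6.634 × 10^19 m³/s².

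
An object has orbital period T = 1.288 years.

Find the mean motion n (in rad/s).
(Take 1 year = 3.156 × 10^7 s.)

Convert to SI: T = 1.288 years = 4.06493e+07 s.
n = 2π / T.
n = 2π / 4.06493e+07 s ≈ 1.546e-07 rad/s.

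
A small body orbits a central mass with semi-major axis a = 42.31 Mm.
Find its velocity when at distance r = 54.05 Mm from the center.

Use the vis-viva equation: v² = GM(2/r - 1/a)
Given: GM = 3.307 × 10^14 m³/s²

Convert to SI: a = 42.31 Mm = 4.231e+07 m; r = 54.05 Mm = 5.405e+07 m.
Vis-viva: v = √(GM · (2/r − 1/a)).
2/r − 1/a = 2/5.405e+07 − 1/4.231e+07 = 1.33677e-08 m⁻¹.
v = √(3.307e+14 · 1.33677e-08) m/s ≈ 2103 m/s = 2.103 km/s.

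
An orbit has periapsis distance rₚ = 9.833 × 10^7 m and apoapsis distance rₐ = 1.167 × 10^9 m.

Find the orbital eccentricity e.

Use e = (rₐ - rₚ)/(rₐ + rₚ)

e = (rₐ − rₚ) / (rₐ + rₚ).
e = (1.167e+09 − 9.833e+07) / (1.167e+09 + 9.833e+07) = 1.06867e+09 / 1.26533e+09 ≈ 0.8446.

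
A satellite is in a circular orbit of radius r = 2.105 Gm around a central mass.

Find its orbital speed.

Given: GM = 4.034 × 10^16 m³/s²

Convert to SI: r = 2.105 Gm = 2.105e+09 m.
For a circular orbit, gravity supplies the centripetal force, so v = √(GM / r).
v = √(4.034e+16 / 2.105e+09) m/s ≈ 4378 m/s = 4.378 km/s.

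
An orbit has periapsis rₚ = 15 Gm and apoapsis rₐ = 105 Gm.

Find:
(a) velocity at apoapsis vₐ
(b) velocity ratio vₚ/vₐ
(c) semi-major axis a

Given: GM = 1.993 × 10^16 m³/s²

Convert to SI: rₚ = 15 Gm = 1.5e+10 m; rₐ = 105 Gm = 1.05e+11 m.
(a) With a = (rₚ + rₐ)/2 = 6e+10 m, vₐ = √(GM (2/rₐ − 1/a)) = √(1.993e+16 · (2/1.05e+11 − 1/6e+10)) m/s ≈ 217.8 m/s
(b) Conservation of angular momentum (rₚvₚ = rₐvₐ) gives vₚ/vₐ = rₐ/rₚ = 1.05e+11/1.5e+10 ≈ 7
(c) a = (rₚ + rₐ)/2 = (1.5e+10 + 1.05e+11)/2 ≈ 6e+10 m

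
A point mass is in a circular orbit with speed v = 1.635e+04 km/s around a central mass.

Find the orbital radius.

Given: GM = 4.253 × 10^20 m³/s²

Convert to SI: v = 1.635e+04 km/s = 1.635e+07 m/s.
For a circular orbit, v² = GM / r, so r = GM / v².
r = 4.253e+20 / (1.635e+07)² m ≈ 1.591e+06 m = 1.591 Mm.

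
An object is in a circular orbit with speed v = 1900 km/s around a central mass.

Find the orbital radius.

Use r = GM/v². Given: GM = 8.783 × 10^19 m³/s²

Convert to SI: v = 1900 km/s = 1.9e+06 m/s.
For a circular orbit, v² = GM / r, so r = GM / v².
r = 8.783e+19 / (1.9e+06)² m ≈ 2.433e+07 m = 2.433 × 10^7 m.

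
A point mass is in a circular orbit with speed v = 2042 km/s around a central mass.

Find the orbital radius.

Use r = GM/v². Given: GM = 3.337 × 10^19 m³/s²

Convert to SI: v = 2042 km/s = 2.042e+06 m/s.
For a circular orbit, v² = GM / r, so r = GM / v².
r = 3.337e+19 / (2.042e+06)² m ≈ 8.003e+06 m = 8.003 Mm.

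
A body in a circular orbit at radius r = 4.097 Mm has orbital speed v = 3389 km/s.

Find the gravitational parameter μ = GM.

Convert to SI: r = 4.097 Mm = 4.097e+06 m; v = 3389 km/s = 3.389e+06 m/s.
For a circular orbit v² = GM/r, so GM = v² · r.
GM = (3.389e+06)² · 4.097e+06 m³/s² ≈ 4.706e+19 m³/s² = 4.706 × 10^19 m³/s².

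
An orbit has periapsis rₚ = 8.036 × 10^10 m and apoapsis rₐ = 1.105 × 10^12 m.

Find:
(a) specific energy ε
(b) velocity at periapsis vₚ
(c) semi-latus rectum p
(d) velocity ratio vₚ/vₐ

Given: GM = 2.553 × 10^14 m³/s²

(a) With a = (rₚ + rₐ)/2 = 5.9268e+11 m, ε = −GM/(2a) = −2.553e+14/(2 · 5.9268e+11) J/kg ≈ -215.4 J/kg
(b) With a = (rₚ + rₐ)/2 = 5.9268e+11 m, vₚ = √(GM (2/rₚ − 1/a)) = √(2.553e+14 · (2/8.036e+10 − 1/5.9268e+11)) m/s ≈ 76.96 m/s
(c) From a = (rₚ + rₐ)/2 = 5.9268e+11 m and e = (rₐ − rₚ)/(rₐ + rₚ) = 0.864412, p = a(1 − e²) = 5.9268e+11 · (1 − (0.864412)²) ≈ 1.498e+11 m
(d) Conservation of angular momentum (rₚvₚ = rₐvₐ) gives vₚ/vₐ = rₐ/rₚ = 1.105e+12/8.036e+10 ≈ 13.75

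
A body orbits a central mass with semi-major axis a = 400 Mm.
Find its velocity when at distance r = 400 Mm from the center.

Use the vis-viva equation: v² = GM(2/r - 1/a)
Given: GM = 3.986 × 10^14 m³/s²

Convert to SI: a = 400 Mm = 4e+08 m; r = 400 Mm = 4e+08 m.
Vis-viva: v = √(GM · (2/r − 1/a)).
2/r − 1/a = 2/4e+08 − 1/4e+08 = 2.5e-09 m⁻¹.
v = √(3.986e+14 · 2.5e-09) m/s ≈ 998.2 m/s = 998.2 m/s.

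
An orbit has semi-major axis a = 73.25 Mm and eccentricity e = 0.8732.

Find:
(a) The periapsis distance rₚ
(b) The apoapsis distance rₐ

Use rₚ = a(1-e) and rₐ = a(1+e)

Convert to SI: a = 73.25 Mm = 7.325e+07 m.
(a) rₚ = a(1 − e) = 7.325e+07 · (1 − 0.8732) = 7.325e+07 · 0.1268 ≈ 9.288e+06 m = 9.288 Mm.
(b) rₐ = a(1 + e) = 7.325e+07 · (1 + 0.8732) = 7.325e+07 · 1.8732 ≈ 1.372e+08 m = 137.2 Mm.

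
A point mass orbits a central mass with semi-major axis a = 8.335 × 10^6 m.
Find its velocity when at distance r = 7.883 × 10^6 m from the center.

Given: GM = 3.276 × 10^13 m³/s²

Vis-viva: v = √(GM · (2/r − 1/a)).
2/r − 1/a = 2/7.883e+06 − 1/8.335e+06 = 1.33735e-07 m⁻¹.
v = √(3.276e+13 · 1.33735e-07) m/s ≈ 2093 m/s = 2.093 km/s.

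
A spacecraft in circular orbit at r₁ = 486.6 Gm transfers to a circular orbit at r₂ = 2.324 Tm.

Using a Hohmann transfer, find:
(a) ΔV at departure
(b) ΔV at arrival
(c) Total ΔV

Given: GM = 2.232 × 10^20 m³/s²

Convert to SI: r₁ = 486.6 Gm = 4.866e+11 m; r₂ = 2.324 Tm = 2.324e+12 m.
Transfer semi-major axis: a_t = (r₁ + r₂)/2 = (4.866e+11 + 2.324e+12)/2 = 1.4053e+12 m.
Circular speeds: v₁ = √(GM/r₁) = 21417.1 m/s, v₂ = √(GM/r₂) = 9800.07 m/s.
Transfer speeds (vis-viva v² = GM(2/r − 1/a_t)): v₁ᵗ = 27541.9 m/s, v₂ᵗ = 5766.74 m/s.
(a) ΔV₁ = |v₁ᵗ − v₁| ≈ 6125 m/s = 6.125 km/s.
(b) ΔV₂ = |v₂ − v₂ᵗ| ≈ 4033 m/s = 4.033 km/s.
(c) ΔV_total = ΔV₁ + ΔV₂ ≈ 1.016e+04 m/s = 10.16 km/s.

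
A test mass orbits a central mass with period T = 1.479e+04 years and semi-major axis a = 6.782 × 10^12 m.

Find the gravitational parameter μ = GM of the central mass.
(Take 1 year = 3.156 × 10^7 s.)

Convert to SI: T = 1.479e+04 years = 4.66772e+11 s.
GM = 4π² · a³ / T².
GM = 4π² · (6.782e+12)³ / (4.66772e+11)² m³/s² ≈ 5.652e+16 m³/s² = 5.652 × 10^16 m³/s².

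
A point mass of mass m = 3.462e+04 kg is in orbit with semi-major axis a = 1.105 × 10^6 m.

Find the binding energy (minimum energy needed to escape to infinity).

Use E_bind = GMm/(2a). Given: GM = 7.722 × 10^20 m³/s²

Total orbital energy is E = −GMm/(2a); binding energy is E_bind = −E = GMm/(2a).
E_bind = 7.722e+20 · 3.462e+04 / (2 · 1.105e+06) J ≈ 1.21e+19 J = 12.1 EJ.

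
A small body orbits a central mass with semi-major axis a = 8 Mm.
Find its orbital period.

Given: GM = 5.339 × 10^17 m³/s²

Convert to SI: a = 8 Mm = 8e+06 m.
Kepler's third law: T = 2π √(a³ / GM).
Substituting a = 8e+06 m and GM = 5.339e+17 m³/s²:
T = 2π √((8e+06)³ / 5.339e+17) s
T ≈ 194.6 s = 3.243 minutes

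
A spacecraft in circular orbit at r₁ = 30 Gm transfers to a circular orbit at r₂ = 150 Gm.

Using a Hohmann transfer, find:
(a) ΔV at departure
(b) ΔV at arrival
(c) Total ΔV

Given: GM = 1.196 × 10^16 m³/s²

Convert to SI: r₁ = 30 Gm = 3e+10 m; r₂ = 150 Gm = 1.5e+11 m.
Transfer semi-major axis: a_t = (r₁ + r₂)/2 = (3e+10 + 1.5e+11)/2 = 9e+10 m.
Circular speeds: v₁ = √(GM/r₁) = 631.401 m/s, v₂ = √(GM/r₂) = 282.371 m/s.
Transfer speeds (vis-viva v² = GM(2/r − 1/a_t)): v₁ᵗ = 815.135 m/s, v₂ᵗ = 163.027 m/s.
(a) ΔV₁ = |v₁ᵗ − v₁| ≈ 183.7 m/s = 183.7 m/s.
(b) ΔV₂ = |v₂ − v₂ᵗ| ≈ 119.3 m/s = 119.3 m/s.
(c) ΔV_total = ΔV₁ + ΔV₂ ≈ 303.1 m/s = 303.1 m/s.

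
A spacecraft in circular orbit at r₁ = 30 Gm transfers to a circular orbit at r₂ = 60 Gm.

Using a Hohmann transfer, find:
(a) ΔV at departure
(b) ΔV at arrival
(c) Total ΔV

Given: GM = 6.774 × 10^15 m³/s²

Convert to SI: r₁ = 30 Gm = 3e+10 m; r₂ = 60 Gm = 6e+10 m.
Transfer semi-major axis: a_t = (r₁ + r₂)/2 = (3e+10 + 6e+10)/2 = 4.5e+10 m.
Circular speeds: v₁ = √(GM/r₁) = 475.184 m/s, v₂ = √(GM/r₂) = 336.006 m/s.
Transfer speeds (vis-viva v² = GM(2/r − 1/a_t)): v₁ᵗ = 548.695 m/s, v₂ᵗ = 274.348 m/s.
(a) ΔV₁ = |v₁ᵗ − v₁| ≈ 73.51 m/s = 73.51 m/s.
(b) ΔV₂ = |v₂ − v₂ᵗ| ≈ 61.66 m/s = 61.66 m/s.
(c) ΔV_total = ΔV₁ + ΔV₂ ≈ 135.2 m/s = 135.2 m/s.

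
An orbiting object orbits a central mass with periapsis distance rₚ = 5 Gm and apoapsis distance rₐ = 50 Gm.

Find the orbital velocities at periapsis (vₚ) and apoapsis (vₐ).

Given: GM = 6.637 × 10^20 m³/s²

Convert to SI: rₚ = 5 Gm = 5e+09 m; rₐ = 50 Gm = 5e+10 m.
Use the vis-viva equation v² = GM(2/r − 1/a) with a = (rₚ + rₐ)/2 = (5e+09 + 5e+10)/2 = 2.75e+10 m.
vₚ = √(GM · (2/rₚ − 1/a)) = √(6.637e+20 · (2/5e+09 − 1/2.75e+10)) m/s ≈ 4.913e+05 m/s = 491.3 km/s.
vₐ = √(GM · (2/rₐ − 1/a)) = √(6.637e+20 · (2/5e+10 − 1/2.75e+10)) m/s ≈ 4.913e+04 m/s = 49.13 km/s.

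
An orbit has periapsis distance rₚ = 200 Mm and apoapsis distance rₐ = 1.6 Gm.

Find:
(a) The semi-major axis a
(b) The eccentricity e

Convert to SI: rₚ = 200 Mm = 2e+08 m; rₐ = 1.6 Gm = 1.6e+09 m.
(a) a = (rₚ + rₐ) / 2 = (2e+08 + 1.6e+09) / 2 ≈ 9e+08 m = 900 Mm.
(b) e = (rₐ − rₚ) / (rₐ + rₚ) = (1.6e+09 − 2e+08) / (1.6e+09 + 2e+08) ≈ 0.7778.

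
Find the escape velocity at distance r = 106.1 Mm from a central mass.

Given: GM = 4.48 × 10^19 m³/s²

Convert to SI: r = 106.1 Mm = 1.061e+08 m.
Escape velocity comes from setting total energy to zero: ½v² − GM/r = 0 ⇒ v_esc = √(2GM / r).
v_esc = √(2 · 4.48e+19 / 1.061e+08) m/s ≈ 9.19e+05 m/s = 919 km/s.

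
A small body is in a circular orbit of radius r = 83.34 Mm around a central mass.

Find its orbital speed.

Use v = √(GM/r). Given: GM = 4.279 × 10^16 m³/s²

Convert to SI: r = 83.34 Mm = 8.334e+07 m.
For a circular orbit, gravity supplies the centripetal force, so v = √(GM / r).
v = √(4.279e+16 / 8.334e+07) m/s ≈ 2.266e+04 m/s = 22.66 km/s.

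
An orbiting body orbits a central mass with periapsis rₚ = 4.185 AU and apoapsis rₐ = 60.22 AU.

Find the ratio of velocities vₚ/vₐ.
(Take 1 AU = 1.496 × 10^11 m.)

Convert to SI: rₚ = 4.185 AU = 6.26076e+11 m; rₐ = 60.22 AU = 9.00891e+12 m.
Conservation of angular momentum gives rₚvₚ = rₐvₐ, so vₚ/vₐ = rₐ/rₚ.
vₚ/vₐ = 9.00891e+12 / 6.26076e+11 ≈ 14.39.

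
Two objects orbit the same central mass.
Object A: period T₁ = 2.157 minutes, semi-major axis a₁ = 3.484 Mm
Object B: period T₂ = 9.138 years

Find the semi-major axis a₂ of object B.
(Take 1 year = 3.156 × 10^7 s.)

Convert to SI: T₁ = 2.157 minutes = 129.42 s; a₁ = 3.484 Mm = 3.484e+06 m; T₂ = 9.138 years = 2.88395e+08 s.
Kepler's third law: (T₁/T₂)² = (a₁/a₂)³ ⇒ a₂ = a₁ · (T₂/T₁)^(2/3).
T₂/T₁ = 2.88395e+08 / 129.42 = 2.22837e+06.
a₂ = 3.484e+06 · (2.22837e+06)^(2/3) m ≈ 5.944e+10 m = 59.44 Gm.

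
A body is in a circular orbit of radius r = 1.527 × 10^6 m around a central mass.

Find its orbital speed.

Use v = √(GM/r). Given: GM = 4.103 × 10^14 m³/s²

For a circular orbit, gravity supplies the centripetal force, so v = √(GM / r).
v = √(4.103e+14 / 1.527e+06) m/s ≈ 1.639e+04 m/s = 16.39 km/s.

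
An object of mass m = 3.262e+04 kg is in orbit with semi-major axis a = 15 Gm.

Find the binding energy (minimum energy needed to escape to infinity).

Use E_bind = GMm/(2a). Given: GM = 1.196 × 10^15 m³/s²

Convert to SI: a = 15 Gm = 1.5e+10 m.
Total orbital energy is E = −GMm/(2a); binding energy is E_bind = −E = GMm/(2a).
E_bind = 1.196e+15 · 3.262e+04 / (2 · 1.5e+10) J ≈ 1.3e+09 J = 1.3 GJ.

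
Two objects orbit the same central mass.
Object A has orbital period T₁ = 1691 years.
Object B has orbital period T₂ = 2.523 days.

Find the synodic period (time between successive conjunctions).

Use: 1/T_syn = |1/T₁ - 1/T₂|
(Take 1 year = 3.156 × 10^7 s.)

Convert to SI: T₁ = 1691 years = 5.3368e+10 s; T₂ = 2.523 days = 217987 s.
T_syn = |T₁ · T₂ / (T₁ − T₂)|.
T_syn = |5.3368e+10 · 217987 / (5.3368e+10 − 217987)| s ≈ 2.18e+05 s = 2.523 days.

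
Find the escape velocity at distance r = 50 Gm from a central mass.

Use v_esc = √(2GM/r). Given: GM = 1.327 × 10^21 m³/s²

Convert to SI: r = 50 Gm = 5e+10 m.
Escape velocity comes from setting total energy to zero: ½v² − GM/r = 0 ⇒ v_esc = √(2GM / r).
v_esc = √(2 · 1.327e+21 / 5e+10) m/s ≈ 2.304e+05 m/s = 230.4 km/s.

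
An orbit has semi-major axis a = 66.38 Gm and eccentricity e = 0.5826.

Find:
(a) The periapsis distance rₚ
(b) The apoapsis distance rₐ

Convert to SI: a = 66.38 Gm = 6.638e+10 m.
(a) rₚ = a(1 − e) = 6.638e+10 · (1 − 0.5826) = 6.638e+10 · 0.4174 ≈ 2.771e+10 m = 27.71 Gm.
(b) rₐ = a(1 + e) = 6.638e+10 · (1 + 0.5826) = 6.638e+10 · 1.5826 ≈ 1.051e+11 m = 105.1 Gm.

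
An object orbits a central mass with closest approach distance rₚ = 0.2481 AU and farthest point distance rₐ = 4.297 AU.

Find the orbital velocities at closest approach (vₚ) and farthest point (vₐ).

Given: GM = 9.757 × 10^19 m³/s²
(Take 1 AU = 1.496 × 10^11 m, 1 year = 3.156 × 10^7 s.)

Convert to SI: rₚ = 0.2481 AU = 3.71158e+10 m; rₐ = 4.297 AU = 6.42831e+11 m.
Use the vis-viva equation v² = GM(2/r − 1/a) with a = (rₚ + rₐ)/2 = (3.71158e+10 + 6.42831e+11)/2 = 3.39973e+11 m.
vₚ = √(GM · (2/rₚ − 1/a)) = √(9.757e+19 · (2/3.71158e+10 − 1/3.39973e+11)) m/s ≈ 7.05e+04 m/s = 14.87 AU/year.
vₐ = √(GM · (2/rₐ − 1/a)) = √(9.757e+19 · (2/6.42831e+11 − 1/3.39973e+11)) m/s ≈ 4071 m/s = 0.8588 AU/year.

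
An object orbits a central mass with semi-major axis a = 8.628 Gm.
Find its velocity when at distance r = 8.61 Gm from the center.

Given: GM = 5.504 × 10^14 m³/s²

Convert to SI: a = 8.628 Gm = 8.628e+09 m; r = 8.61 Gm = 8.61e+09 m.
Vis-viva: v = √(GM · (2/r − 1/a)).
2/r − 1/a = 2/8.61e+09 − 1/8.628e+09 = 1.16386e-10 m⁻¹.
v = √(5.504e+14 · 1.16386e-10) m/s ≈ 253.1 m/s = 253.1 m/s.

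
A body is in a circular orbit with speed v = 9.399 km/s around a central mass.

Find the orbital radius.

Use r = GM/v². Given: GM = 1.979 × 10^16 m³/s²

Convert to SI: v = 9.399 km/s = 9399 m/s.
For a circular orbit, v² = GM / r, so r = GM / v².
r = 1.979e+16 / (9399)² m ≈ 2.24e+08 m = 2.24 × 10^8 m.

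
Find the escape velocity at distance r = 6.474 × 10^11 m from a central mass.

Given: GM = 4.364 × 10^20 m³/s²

Escape velocity comes from setting total energy to zero: ½v² − GM/r = 0 ⇒ v_esc = √(2GM / r).
v_esc = √(2 · 4.364e+20 / 6.474e+11) m/s ≈ 3.672e+04 m/s = 36.72 km/s.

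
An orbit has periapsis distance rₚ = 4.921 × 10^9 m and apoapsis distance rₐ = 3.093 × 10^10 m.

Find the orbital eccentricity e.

e = (rₐ − rₚ) / (rₐ + rₚ).
e = (3.093e+10 − 4.921e+09) / (3.093e+10 + 4.921e+09) = 2.6009e+10 / 3.5851e+10 ≈ 0.7255.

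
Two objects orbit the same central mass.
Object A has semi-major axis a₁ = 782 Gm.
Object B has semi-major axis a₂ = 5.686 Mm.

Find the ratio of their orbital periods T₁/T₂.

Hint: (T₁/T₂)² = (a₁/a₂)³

Convert to SI: a₁ = 782 Gm = 7.82e+11 m; a₂ = 5.686 Mm = 5.686e+06 m.
From Kepler's third law, (T₁/T₂)² = (a₁/a₂)³, so T₁/T₂ = (a₁/a₂)^(3/2).
a₁/a₂ = 7.82e+11 / 5.686e+06 = 137531.
T₁/T₂ = (137531)^(3/2) ≈ 5.1e+07.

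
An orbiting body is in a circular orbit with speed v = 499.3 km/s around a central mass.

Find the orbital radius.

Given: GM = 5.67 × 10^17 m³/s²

Convert to SI: v = 499.3 km/s = 499300 m/s.
For a circular orbit, v² = GM / r, so r = GM / v².
r = 5.67e+17 / (499300)² m ≈ 2.274e+06 m = 2.274 Mm.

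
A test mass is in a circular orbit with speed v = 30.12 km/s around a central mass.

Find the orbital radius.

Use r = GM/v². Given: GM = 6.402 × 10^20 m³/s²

Convert to SI: v = 30.12 km/s = 30120 m/s.
For a circular orbit, v² = GM / r, so r = GM / v².
r = 6.402e+20 / (30120)² m ≈ 7.057e+11 m = 705.7 Gm.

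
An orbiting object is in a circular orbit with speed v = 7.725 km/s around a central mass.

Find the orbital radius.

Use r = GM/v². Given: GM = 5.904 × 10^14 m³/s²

Convert to SI: v = 7.725 km/s = 7725 m/s.
For a circular orbit, v² = GM / r, so r = GM / v².
r = 5.904e+14 / (7725)² m ≈ 9.893e+06 m = 9.893 Mm.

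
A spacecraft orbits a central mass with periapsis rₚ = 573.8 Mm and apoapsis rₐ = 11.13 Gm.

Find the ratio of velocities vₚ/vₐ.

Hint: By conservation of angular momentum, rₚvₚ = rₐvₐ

Convert to SI: rₚ = 573.8 Mm = 5.738e+08 m; rₐ = 11.13 Gm = 1.113e+10 m.
Conservation of angular momentum gives rₚvₚ = rₐvₐ, so vₚ/vₐ = rₐ/rₚ.
vₚ/vₐ = 1.113e+10 / 5.738e+08 ≈ 19.4.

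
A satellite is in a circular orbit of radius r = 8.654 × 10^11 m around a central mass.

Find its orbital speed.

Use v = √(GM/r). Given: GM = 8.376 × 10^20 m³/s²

For a circular orbit, gravity supplies the centripetal force, so v = √(GM / r).
v = √(8.376e+20 / 8.654e+11) m/s ≈ 3.111e+04 m/s = 31.11 km/s.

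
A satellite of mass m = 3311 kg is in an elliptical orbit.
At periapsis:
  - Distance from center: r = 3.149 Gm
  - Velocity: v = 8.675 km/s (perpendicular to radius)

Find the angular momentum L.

Convert to SI: r = 3.149 Gm = 3.149e+09 m; v = 8.675 km/s = 8675 m/s.
Since v is perpendicular to r, L = m · v · r.
L = 3311 · 8675 · 3.149e+09 kg·m²/s ≈ 9.045e+16 kg·m²/s.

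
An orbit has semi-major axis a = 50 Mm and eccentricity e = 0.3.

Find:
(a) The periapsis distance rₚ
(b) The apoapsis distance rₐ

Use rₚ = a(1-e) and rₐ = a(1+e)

Convert to SI: a = 50 Mm = 5e+07 m.
(a) rₚ = a(1 − e) = 5e+07 · (1 − 0.3) = 5e+07 · 0.7 ≈ 3.5e+07 m = 35 Mm.
(b) rₐ = a(1 + e) = 5e+07 · (1 + 0.3) = 5e+07 · 1.3 ≈ 6.5e+07 m = 65 Mm.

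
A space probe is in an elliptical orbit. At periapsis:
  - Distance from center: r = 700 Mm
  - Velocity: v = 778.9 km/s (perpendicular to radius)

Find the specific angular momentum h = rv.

Convert to SI: r = 700 Mm = 7e+08 m; v = 778.9 km/s = 778900 m/s.
With v perpendicular to r, h = r · v.
h = 7e+08 · 778900 m²/s ≈ 5.452e+14 m²/s.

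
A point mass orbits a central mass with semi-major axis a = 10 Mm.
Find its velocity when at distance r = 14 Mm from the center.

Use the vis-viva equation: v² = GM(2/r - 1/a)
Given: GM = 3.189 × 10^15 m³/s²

Convert to SI: a = 10 Mm = 1e+07 m; r = 14 Mm = 1.4e+07 m.
Vis-viva: v = √(GM · (2/r − 1/a)).
2/r − 1/a = 2/1.4e+07 − 1/1e+07 = 4.28571e-08 m⁻¹.
v = √(3.189e+15 · 4.28571e-08) m/s ≈ 1.169e+04 m/s = 11.69 km/s.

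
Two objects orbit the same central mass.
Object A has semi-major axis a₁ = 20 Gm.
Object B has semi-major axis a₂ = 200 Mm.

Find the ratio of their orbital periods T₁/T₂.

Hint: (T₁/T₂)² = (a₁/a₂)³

Convert to SI: a₁ = 20 Gm = 2e+10 m; a₂ = 200 Mm = 2e+08 m.
From Kepler's third law, (T₁/T₂)² = (a₁/a₂)³, so T₁/T₂ = (a₁/a₂)^(3/2).
a₁/a₂ = 2e+10 / 2e+08 = 100.
T₁/T₂ = (100)^(3/2) ≈ 1000.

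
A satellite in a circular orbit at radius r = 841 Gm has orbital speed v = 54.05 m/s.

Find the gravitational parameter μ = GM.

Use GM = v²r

Convert to SI: r = 841 Gm = 8.41e+11 m.
For a circular orbit v² = GM/r, so GM = v² · r.
GM = (54.05)² · 8.41e+11 m³/s² ≈ 2.457e+15 m³/s² = 2.457 × 10^15 m³/s².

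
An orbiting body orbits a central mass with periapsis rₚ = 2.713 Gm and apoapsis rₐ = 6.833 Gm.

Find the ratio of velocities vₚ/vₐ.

Convert to SI: rₚ = 2.713 Gm = 2.713e+09 m; rₐ = 6.833 Gm = 6.833e+09 m.
Conservation of angular momentum gives rₚvₚ = rₐvₐ, so vₚ/vₐ = rₐ/rₚ.
vₚ/vₐ = 6.833e+09 / 2.713e+09 ≈ 2.519.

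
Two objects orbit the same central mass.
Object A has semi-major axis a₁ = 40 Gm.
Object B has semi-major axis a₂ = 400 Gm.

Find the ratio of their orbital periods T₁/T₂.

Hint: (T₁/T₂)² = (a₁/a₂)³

Convert to SI: a₁ = 40 Gm = 4e+10 m; a₂ = 400 Gm = 4e+11 m.
From Kepler's third law, (T₁/T₂)² = (a₁/a₂)³, so T₁/T₂ = (a₁/a₂)^(3/2).
a₁/a₂ = 4e+10 / 4e+11 = 0.1.
T₁/T₂ = (0.1)^(3/2) ≈ 0.03162.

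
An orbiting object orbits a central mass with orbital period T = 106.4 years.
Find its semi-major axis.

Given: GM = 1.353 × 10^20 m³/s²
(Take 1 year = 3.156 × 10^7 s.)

Convert to SI: T = 106.4 years = 3.35798e+09 s.
Invert Kepler's third law: a = (GM · T² / (4π²))^(1/3).
Substituting T = 3.35798e+09 s and GM = 1.353e+20 m³/s²:
a = (1.353e+20 · (3.35798e+09)² / (4π²))^(1/3) m
a ≈ 3.381e+12 m = 3.381 × 10^12 m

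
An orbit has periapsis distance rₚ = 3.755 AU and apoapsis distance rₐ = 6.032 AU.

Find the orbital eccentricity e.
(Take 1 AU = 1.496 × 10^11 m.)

Convert to SI: rₚ = 3.755 AU = 5.61748e+11 m; rₐ = 6.032 AU = 9.02387e+11 m.
e = (rₐ − rₚ) / (rₐ + rₚ).
e = (9.02387e+11 − 5.61748e+11) / (9.02387e+11 + 5.61748e+11) = 3.40639e+11 / 1.46414e+12 ≈ 0.2327.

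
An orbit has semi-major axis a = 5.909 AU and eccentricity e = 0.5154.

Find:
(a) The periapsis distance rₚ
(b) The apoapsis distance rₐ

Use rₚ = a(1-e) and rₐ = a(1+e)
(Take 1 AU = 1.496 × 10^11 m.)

Convert to SI: a = 5.909 AU = 8.83986e+11 m.
(a) rₚ = a(1 − e) = 8.83986e+11 · (1 − 0.5154) = 8.83986e+11 · 0.4846 ≈ 4.284e+11 m = 2.864 AU.
(b) rₐ = a(1 + e) = 8.83986e+11 · (1 + 0.5154) = 8.83986e+11 · 1.5154 ≈ 1.34e+12 m = 8.954 AU.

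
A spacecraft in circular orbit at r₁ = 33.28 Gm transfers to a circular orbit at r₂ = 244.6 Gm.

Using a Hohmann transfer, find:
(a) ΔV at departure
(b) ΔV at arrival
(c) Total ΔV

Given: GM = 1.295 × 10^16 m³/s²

Convert to SI: r₁ = 33.28 Gm = 3.328e+10 m; r₂ = 244.6 Gm = 2.446e+11 m.
Transfer semi-major axis: a_t = (r₁ + r₂)/2 = (3.328e+10 + 2.446e+11)/2 = 1.3894e+11 m.
Circular speeds: v₁ = √(GM/r₁) = 623.797 m/s, v₂ = √(GM/r₂) = 230.095 m/s.
Transfer speeds (vis-viva v² = GM(2/r − 1/a_t)): v₁ᵗ = 827.671 m/s, v₂ᵗ = 112.612 m/s.
(a) ΔV₁ = |v₁ᵗ − v₁| ≈ 203.9 m/s = 203.9 m/s.
(b) ΔV₂ = |v₂ − v₂ᵗ| ≈ 117.5 m/s = 117.5 m/s.
(c) ΔV_total = ΔV₁ + ΔV₂ ≈ 321.4 m/s = 321.4 m/s.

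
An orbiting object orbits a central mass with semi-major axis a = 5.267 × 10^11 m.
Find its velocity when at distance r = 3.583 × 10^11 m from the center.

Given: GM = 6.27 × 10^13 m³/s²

Vis-viva: v = √(GM · (2/r − 1/a)).
2/r − 1/a = 2/3.583e+11 − 1/5.267e+11 = 3.6833e-12 m⁻¹.
v = √(6.27e+13 · 3.6833e-12) m/s ≈ 15.2 m/s = 15.2 m/s.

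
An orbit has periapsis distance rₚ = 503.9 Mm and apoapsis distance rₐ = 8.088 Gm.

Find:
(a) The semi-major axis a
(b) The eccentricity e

Convert to SI: rₚ = 503.9 Mm = 5.039e+08 m; rₐ = 8.088 Gm = 8.088e+09 m.
(a) a = (rₚ + rₐ) / 2 = (5.039e+08 + 8.088e+09) / 2 ≈ 4.296e+09 m = 4.296 Gm.
(b) e = (rₐ − rₚ) / (rₐ + rₚ) = (8.088e+09 − 5.039e+08) / (8.088e+09 + 5.039e+08) ≈ 0.8827.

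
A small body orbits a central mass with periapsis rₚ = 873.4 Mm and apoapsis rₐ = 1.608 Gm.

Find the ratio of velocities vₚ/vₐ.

Convert to SI: rₚ = 873.4 Mm = 8.734e+08 m; rₐ = 1.608 Gm = 1.608e+09 m.
Conservation of angular momentum gives rₚvₚ = rₐvₐ, so vₚ/vₐ = rₐ/rₚ.
vₚ/vₐ = 1.608e+09 / 8.734e+08 ≈ 1.841.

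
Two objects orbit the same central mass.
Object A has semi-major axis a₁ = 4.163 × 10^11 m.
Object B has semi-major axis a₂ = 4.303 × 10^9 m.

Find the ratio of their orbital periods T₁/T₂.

From Kepler's third law, (T₁/T₂)² = (a₁/a₂)³, so T₁/T₂ = (a₁/a₂)^(3/2).
a₁/a₂ = 4.163e+11 / 4.303e+09 = 96.7465.
T₁/T₂ = (96.7465)^(3/2) ≈ 951.6.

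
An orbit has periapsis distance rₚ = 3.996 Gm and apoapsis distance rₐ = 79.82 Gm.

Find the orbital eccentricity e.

Convert to SI: rₚ = 3.996 Gm = 3.996e+09 m; rₐ = 79.82 Gm = 7.982e+10 m.
e = (rₐ − rₚ) / (rₐ + rₚ).
e = (7.982e+10 − 3.996e+09) / (7.982e+10 + 3.996e+09) = 7.5824e+10 / 8.3816e+10 ≈ 0.9046.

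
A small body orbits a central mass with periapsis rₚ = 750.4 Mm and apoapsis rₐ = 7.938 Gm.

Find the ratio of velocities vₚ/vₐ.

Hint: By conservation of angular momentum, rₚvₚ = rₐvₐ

Convert to SI: rₚ = 750.4 Mm = 7.504e+08 m; rₐ = 7.938 Gm = 7.938e+09 m.
Conservation of angular momentum gives rₚvₚ = rₐvₐ, so vₚ/vₐ = rₐ/rₚ.
vₚ/vₐ = 7.938e+09 / 7.504e+08 ≈ 10.58.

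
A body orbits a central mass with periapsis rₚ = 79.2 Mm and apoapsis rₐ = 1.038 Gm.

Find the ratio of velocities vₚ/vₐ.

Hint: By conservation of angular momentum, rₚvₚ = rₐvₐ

Convert to SI: rₚ = 79.2 Mm = 7.92e+07 m; rₐ = 1.038 Gm = 1.038e+09 m.
Conservation of angular momentum gives rₚvₚ = rₐvₐ, so vₚ/vₐ = rₐ/rₚ.
vₚ/vₐ = 1.038e+09 / 7.92e+07 ≈ 13.11.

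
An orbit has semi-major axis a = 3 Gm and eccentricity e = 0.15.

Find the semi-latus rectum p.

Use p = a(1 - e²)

Convert to SI: a = 3 Gm = 3e+09 m.
p = a (1 − e²).
p = 3e+09 · (1 − (0.15)²) = 3e+09 · 0.9775 ≈ 2.932e+09 m = 2.933 Gm.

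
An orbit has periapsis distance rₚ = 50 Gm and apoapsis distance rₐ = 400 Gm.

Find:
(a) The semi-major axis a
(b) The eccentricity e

Convert to SI: rₚ = 50 Gm = 5e+10 m; rₐ = 400 Gm = 4e+11 m.
(a) a = (rₚ + rₐ) / 2 = (5e+10 + 4e+11) / 2 ≈ 2.25e+11 m = 225 Gm.
(b) e = (rₐ − rₚ) / (rₐ + rₚ) = (4e+11 − 5e+10) / (4e+11 + 5e+10) ≈ 0.7778.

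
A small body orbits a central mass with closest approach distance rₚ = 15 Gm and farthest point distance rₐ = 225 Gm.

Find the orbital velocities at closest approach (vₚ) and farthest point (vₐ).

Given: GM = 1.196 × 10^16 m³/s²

Convert to SI: rₚ = 15 Gm = 1.5e+10 m; rₐ = 225 Gm = 2.25e+11 m.
Use the vis-viva equation v² = GM(2/r − 1/a) with a = (rₚ + rₐ)/2 = (1.5e+10 + 2.25e+11)/2 = 1.2e+11 m.
vₚ = √(GM · (2/rₚ − 1/a)) = √(1.196e+16 · (2/1.5e+10 − 1/1.2e+11)) m/s ≈ 1223 m/s = 1.223 km/s.
vₐ = √(GM · (2/rₐ − 1/a)) = √(1.196e+16 · (2/2.25e+11 − 1/1.2e+11)) m/s ≈ 81.51 m/s = 81.51 m/s.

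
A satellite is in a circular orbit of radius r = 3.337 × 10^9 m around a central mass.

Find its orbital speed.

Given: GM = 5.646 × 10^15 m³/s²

For a circular orbit, gravity supplies the centripetal force, so v = √(GM / r).
v = √(5.646e+15 / 3.337e+09) m/s ≈ 1301 m/s = 1.301 km/s.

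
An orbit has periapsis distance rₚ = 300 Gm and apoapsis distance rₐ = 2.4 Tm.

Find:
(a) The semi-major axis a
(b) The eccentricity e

Convert to SI: rₚ = 300 Gm = 3e+11 m; rₐ = 2.4 Tm = 2.4e+12 m.
(a) a = (rₚ + rₐ) / 2 = (3e+11 + 2.4e+12) / 2 ≈ 1.35e+12 m = 1.35 Tm.
(b) e = (rₐ − rₚ) / (rₐ + rₚ) = (2.4e+12 − 3e+11) / (2.4e+12 + 3e+11) ≈ 0.7778.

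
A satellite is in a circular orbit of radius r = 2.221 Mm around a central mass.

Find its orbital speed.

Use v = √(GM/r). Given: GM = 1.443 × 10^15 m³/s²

Convert to SI: r = 2.221 Mm = 2.221e+06 m.
For a circular orbit, gravity supplies the centripetal force, so v = √(GM / r).
v = √(1.443e+15 / 2.221e+06) m/s ≈ 2.549e+04 m/s = 25.49 km/s.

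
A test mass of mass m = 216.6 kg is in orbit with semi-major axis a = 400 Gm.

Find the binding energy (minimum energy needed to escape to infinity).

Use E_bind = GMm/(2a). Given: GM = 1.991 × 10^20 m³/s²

Convert to SI: a = 400 Gm = 4e+11 m.
Total orbital energy is E = −GMm/(2a); binding energy is E_bind = −E = GMm/(2a).
E_bind = 1.991e+20 · 216.6 / (2 · 4e+11) J ≈ 5.391e+10 J = 53.91 GJ.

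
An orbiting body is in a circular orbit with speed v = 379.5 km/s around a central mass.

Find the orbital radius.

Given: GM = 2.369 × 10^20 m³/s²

Convert to SI: v = 379.5 km/s = 379500 m/s.
For a circular orbit, v² = GM / r, so r = GM / v².
r = 2.369e+20 / (379500)² m ≈ 1.645e+09 m = 1.645 × 10^9 m.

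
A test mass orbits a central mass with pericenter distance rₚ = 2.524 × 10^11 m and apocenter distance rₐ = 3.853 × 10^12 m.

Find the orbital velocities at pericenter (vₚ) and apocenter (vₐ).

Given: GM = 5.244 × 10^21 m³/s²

Use the vis-viva equation v² = GM(2/r − 1/a) with a = (rₚ + rₐ)/2 = (2.524e+11 + 3.853e+12)/2 = 2.0527e+12 m.
vₚ = √(GM · (2/rₚ − 1/a)) = √(5.244e+21 · (2/2.524e+11 − 1/2.0527e+12)) m/s ≈ 1.975e+05 m/s = 197.5 km/s.
vₐ = √(GM · (2/rₐ − 1/a)) = √(5.244e+21 · (2/3.853e+12 − 1/2.0527e+12)) m/s ≈ 1.294e+04 m/s = 12.94 km/s.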